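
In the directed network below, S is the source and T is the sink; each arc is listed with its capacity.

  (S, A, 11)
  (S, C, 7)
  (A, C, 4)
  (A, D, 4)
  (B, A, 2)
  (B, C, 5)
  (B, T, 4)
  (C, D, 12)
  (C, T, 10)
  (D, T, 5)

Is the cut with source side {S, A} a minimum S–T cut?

Given cut capacity: 7 + 4 + 4 = 15.
Augment S→C→T: bottleneck 7, flow now 7.
Augment S→A→C→T: bottleneck 3, flow now 10.
Augment S→A→D→T: bottleneck 4, flow now 14.
Augment S→A→C→D→T: bottleneck 1, flow now 15.
No augmenting path remains; maximum flow = 15.
Cut capacity 15 equals the max flow, so it is a minimum cut.

Yes — it is a minimum cut (capacity 15).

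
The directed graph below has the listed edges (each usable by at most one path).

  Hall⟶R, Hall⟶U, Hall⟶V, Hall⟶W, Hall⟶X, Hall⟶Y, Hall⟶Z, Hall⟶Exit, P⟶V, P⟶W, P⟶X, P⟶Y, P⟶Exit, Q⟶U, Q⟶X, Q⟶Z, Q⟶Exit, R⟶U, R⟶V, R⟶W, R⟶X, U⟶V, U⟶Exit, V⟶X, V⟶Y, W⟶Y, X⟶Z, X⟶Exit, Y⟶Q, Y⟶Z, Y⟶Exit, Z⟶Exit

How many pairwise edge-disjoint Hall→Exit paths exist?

6

Assign every edge capacity 1; by Menger, the answer equals the max flow.
Path Hall→Exit (+1); total 1.
Path Hall→U→Exit (+1); total 2.
Path Hall→X→Exit (+1); total 3.
Path Hall→Y→Exit (+1); total 4.
Path Hall→Z→Exit (+1); total 5.
Path Hall→V→Y→Q→Exit (+1); total 6.
No residual Hall→Exit path; max flow = 6.
Certifying cut of size 6: {Hall→Exit, U→Exit, X→Exit, Y→Exit, Y→Q, Z→Exit}.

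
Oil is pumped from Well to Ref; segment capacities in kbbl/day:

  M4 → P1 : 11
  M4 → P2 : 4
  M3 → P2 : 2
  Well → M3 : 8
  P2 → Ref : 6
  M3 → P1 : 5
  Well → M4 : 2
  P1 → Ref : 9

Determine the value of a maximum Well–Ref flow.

Augment Well→M3→P1→Ref: bottleneck 5, flow now 5.
Augment Well→M3→P2→Ref: bottleneck 2, flow now 7.
Augment Well→M4→P1→Ref: bottleneck 2, flow now 9.
No augmenting path remains; maximum flow = 9.
In the residual graph, reachable from Well: {Well, M3}.
Min-cut edges: Well→M4 (2), M3→P1 (5), M3→P2 (2); capacity 2 + 5 + 2 = 9.
This cut is saturated, so no flow can exceed 9.

9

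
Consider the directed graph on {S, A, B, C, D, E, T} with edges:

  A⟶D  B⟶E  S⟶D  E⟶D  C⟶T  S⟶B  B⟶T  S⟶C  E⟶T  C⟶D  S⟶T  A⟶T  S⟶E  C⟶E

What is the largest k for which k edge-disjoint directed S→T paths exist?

4

Assign every edge capacity 1; by Menger, the answer equals the max flow.
Path S→T (+1); total 1.
Path S→B→T (+1); total 2.
Path S→C→T (+1); total 3.
Path S→E→T (+1); total 4.
No residual S→T path; max flow = 4.
Certifying cut of size 4: {S→B, S→C, S→E, S→T}.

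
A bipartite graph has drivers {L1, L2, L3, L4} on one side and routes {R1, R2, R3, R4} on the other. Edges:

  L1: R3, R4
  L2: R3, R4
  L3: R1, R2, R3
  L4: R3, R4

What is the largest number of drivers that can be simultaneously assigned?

Unit-capacity flow: source→left, listed edges, right→sink; max matching = max flow.
Augmenting path L1→R3 (+1); matched 1.
Augmenting path L2→R4 (+1); matched 2.
Augmenting path L3→R1 (+1); matched 3.
No augmenting path remains; maximum matching = 3.
König certificate: {L3, R3, R4} is a vertex cover of size 3 (every listed pair touches it), so no matching can be larger.

3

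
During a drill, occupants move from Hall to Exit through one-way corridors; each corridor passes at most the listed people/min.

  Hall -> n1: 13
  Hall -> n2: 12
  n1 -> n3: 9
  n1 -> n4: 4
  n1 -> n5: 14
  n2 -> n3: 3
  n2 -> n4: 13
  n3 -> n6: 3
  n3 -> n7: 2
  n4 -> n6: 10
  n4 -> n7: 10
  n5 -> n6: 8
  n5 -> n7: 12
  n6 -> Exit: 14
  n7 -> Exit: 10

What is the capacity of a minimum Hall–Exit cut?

Augment Hall→n1→n3→n6→Exit: bottleneck 3, flow now 3.
Augment Hall→n1→n3→n7→Exit: bottleneck 2, flow now 5.
Augment Hall→n1→n4→n6→Exit: bottleneck 4, flow now 9.
Augment Hall→n1→n5→n6→Exit: bottleneck 4, flow now 13.
Augment Hall→n2→n4→n6→Exit: bottleneck 3, flow now 16.
Augment Hall→n2→n4→n7→Exit: bottleneck 8, flow now 24.
No augmenting path remains; maximum flow = 24.
By max-flow min-cut, the minimum cut capacity equals the max flow.
In the residual graph, reachable from Hall: {Hall, n1, n2, n3, n4, n5, n6, n7}.
Min-cut edges: n6→Exit (14), n7→Exit (10); capacity 14 + 10 = 24.

24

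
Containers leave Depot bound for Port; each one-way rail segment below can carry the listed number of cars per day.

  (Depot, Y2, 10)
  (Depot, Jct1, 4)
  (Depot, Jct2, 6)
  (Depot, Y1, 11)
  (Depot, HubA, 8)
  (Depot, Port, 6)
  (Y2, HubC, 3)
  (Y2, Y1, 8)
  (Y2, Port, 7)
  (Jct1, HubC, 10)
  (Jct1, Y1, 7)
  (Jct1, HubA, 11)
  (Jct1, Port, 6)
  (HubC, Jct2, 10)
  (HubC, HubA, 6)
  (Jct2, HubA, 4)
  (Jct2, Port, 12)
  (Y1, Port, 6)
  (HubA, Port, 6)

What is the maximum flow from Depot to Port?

38

Augment Depot→Port: bottleneck 6, flow now 6.
Augment Depot→Y2→Port: bottleneck 7, flow now 13.
Augment Depot→Jct1→Port: bottleneck 4, flow now 17.
Augment Depot→Jct2→Port: bottleneck 6, flow now 23.
Augment Depot→Y1→Port: bottleneck 6, flow now 29.
Augment Depot→HubA→Port: bottleneck 6, flow now 35.
Augment Depot→Y2→HubC→Jct2→Port: bottleneck 3, flow now 38.
No augmenting path remains; maximum flow = 38.
In the residual graph, reachable from Depot: {Depot, Y1, HubA}.
Min-cut edges: Depot→Y2 (10), Depot→Jct1 (4), Depot→Jct2 (6), Depot→Port (6), Y1→Port (6), HubA→Port (6); capacity 10 + 4 + 6 + 6 + 6 + 6 = 38.
This cut is saturated, so no flow can exceed 38.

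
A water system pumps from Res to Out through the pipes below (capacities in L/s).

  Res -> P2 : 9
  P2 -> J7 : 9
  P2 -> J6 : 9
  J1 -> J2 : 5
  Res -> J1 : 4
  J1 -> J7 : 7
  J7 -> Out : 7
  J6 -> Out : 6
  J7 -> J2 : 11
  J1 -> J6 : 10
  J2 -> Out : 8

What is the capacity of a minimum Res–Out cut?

Augment Res→J1→J2→Out: bottleneck 4, flow now 4.
Augment Res→P2→J7→Out: bottleneck 7, flow now 11.
Augment Res→P2→J6→Out: bottleneck 2, flow now 13.
No augmenting path remains; maximum flow = 13.
By max-flow min-cut, the minimum cut capacity equals the max flow.
In the residual graph, reachable from Res: {Res}.
Min-cut edges: Res→J1 (4), Res→P2 (9); capacity 4 + 9 = 13.

13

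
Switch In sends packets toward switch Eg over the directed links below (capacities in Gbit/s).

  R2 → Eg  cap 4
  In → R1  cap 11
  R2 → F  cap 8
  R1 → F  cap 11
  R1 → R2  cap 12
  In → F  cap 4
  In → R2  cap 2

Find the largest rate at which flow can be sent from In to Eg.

Augment In→R2→Eg: bottleneck 2, flow now 2.
Augment In→R1→R2→Eg: bottleneck 2, flow now 4.
No augmenting path remains; maximum flow = 4.
In the residual graph, reachable from In: {In, R1, R2, F}.
Min-cut edges: R2→Eg (4); capacity 4 = 4.
This cut is saturated, so no flow can exceed 4.

4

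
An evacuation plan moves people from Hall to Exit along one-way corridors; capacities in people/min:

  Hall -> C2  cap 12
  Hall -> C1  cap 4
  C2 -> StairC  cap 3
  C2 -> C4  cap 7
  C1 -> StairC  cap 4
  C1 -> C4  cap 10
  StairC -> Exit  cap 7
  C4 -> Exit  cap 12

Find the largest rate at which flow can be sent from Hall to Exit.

Augment Hall→C2→StairC→Exit: bottleneck 3, flow now 3.
Augment Hall→C2→C4→Exit: bottleneck 7, flow now 10.
Augment Hall→C1→StairC→Exit: bottleneck 4, flow now 14.
No augmenting path remains; maximum flow = 14.
In the residual graph, reachable from Hall: {Hall, C2}.
Min-cut edges: Hall→C1 (4), C2→StairC (3), C2→C4 (7); capacity 4 + 3 + 7 = 14.
This cut is saturated, so no flow can exceed 14.

14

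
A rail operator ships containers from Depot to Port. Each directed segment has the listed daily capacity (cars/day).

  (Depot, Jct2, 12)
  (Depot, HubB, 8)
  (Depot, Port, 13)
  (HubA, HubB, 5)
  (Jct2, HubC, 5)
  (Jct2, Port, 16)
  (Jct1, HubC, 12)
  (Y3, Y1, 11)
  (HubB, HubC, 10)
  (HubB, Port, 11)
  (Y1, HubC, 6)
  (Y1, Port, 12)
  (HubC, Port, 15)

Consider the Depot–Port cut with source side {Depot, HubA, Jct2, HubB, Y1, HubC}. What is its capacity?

Edges leaving {Depot, HubA, Jct2, HubB, Y1, HubC}: Depot→Port (13), Jct2→Port (16), HubB→Port (11), Y1→Port (12), HubC→Port (15).
Cut capacity = 13 + 16 + 11 + 12 + 15 = 67.

67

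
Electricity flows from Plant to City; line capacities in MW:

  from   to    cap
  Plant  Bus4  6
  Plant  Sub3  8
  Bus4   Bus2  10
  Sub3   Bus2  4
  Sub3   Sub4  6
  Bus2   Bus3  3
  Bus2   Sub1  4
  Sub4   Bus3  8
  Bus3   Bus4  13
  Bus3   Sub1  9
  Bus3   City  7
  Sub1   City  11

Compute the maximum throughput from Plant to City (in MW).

13

Augment Plant→Bus4→Bus2→Bus3→City: bottleneck 3, flow now 3.
Augment Plant→Bus4→Bus2→Sub1→City: bottleneck 3, flow now 6.
Augment Plant→Sub3→Bus2→Sub1→City: bottleneck 1, flow now 7.
Augment Plant→Sub3→Sub4→Bus3→City: bottleneck 4, flow now 11.
Augment Plant→Sub3→Sub4→Bus3→Sub1→City: bottleneck 2, flow now 13.
No augmenting path remains; maximum flow = 13.
In the residual graph, reachable from Plant: {Plant, Bus4, Sub3, Bus2}.
Min-cut edges: Sub3→Sub4 (6), Bus2→Bus3 (3), Bus2→Sub1 (4); capacity 6 + 3 + 4 = 13.
This cut is saturated, so no flow can exceed 13.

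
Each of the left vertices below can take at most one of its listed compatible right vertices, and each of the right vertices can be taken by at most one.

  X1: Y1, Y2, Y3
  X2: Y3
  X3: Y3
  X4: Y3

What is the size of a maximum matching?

Unit-capacity flow: source→left, listed edges, right→sink; max matching = max flow.
Augmenting path X1→Y1 (+1); matched 1.
Augmenting path X2→Y3 (+1); matched 2.
No augmenting path remains; maximum matching = 2.
König certificate: {X1, Y3} is a vertex cover of size 2 (every listed pair touches it), so no matching can be larger.

2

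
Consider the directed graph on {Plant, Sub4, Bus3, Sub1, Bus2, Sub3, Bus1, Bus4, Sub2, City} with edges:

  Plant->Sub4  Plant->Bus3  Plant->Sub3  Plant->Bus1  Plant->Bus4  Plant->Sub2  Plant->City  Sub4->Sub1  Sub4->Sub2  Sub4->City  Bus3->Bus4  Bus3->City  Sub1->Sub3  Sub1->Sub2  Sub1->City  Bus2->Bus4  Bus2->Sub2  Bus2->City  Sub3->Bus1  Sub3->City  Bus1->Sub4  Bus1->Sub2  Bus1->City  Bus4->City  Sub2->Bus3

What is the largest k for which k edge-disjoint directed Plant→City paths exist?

Assign every edge capacity 1; by Menger, the answer equals the max flow.
Path Plant→City (+1); total 1.
Path Plant→Sub4→City (+1); total 2.
Path Plant→Bus3→City (+1); total 3.
Path Plant→Sub3→City (+1); total 4.
Path Plant→Bus1→City (+1); total 5.
Path Plant→Bus4→City (+1); total 6.
No residual Plant→City path; max flow = 6.
Certifying cut of size 6: {Bus3→City, Bus4→City, Plant→Bus1, Plant→City, Plant→Sub3, Plant→Sub4}.

6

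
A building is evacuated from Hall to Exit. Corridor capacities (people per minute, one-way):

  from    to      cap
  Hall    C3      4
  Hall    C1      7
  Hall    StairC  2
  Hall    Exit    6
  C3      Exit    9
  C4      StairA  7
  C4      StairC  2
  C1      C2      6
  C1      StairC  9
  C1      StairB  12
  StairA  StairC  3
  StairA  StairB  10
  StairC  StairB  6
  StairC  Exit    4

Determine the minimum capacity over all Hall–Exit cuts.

Augment Hall→Exit: bottleneck 6, flow now 6.
Augment Hall→C3→Exit: bottleneck 4, flow now 10.
Augment Hall→StairC→Exit: bottleneck 2, flow now 12.
Augment Hall→C1→StairC→Exit: bottleneck 2, flow now 14.
No augmenting path remains; maximum flow = 14.
By max-flow min-cut, the minimum cut capacity equals the max flow.
In the residual graph, reachable from Hall: {Hall, C1, C2, StairC, StairB}.
Min-cut edges: Hall→C3 (4), Hall→Exit (6), StairC→Exit (4); capacity 4 + 6 + 4 = 14.

14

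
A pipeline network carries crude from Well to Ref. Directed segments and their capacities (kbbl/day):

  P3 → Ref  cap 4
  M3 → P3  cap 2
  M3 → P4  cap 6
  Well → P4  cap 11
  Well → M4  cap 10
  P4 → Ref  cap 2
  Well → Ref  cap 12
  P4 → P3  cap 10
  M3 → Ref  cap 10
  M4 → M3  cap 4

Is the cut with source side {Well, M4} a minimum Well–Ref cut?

Given cut capacity: 11 + 12 + 4 = 27.
Augment Well→Ref: bottleneck 12, flow now 12.
Augment Well→P4→Ref: bottleneck 2, flow now 14.
Augment Well→P4→P3→Ref: bottleneck 4, flow now 18.
Augment Well→M4→M3→Ref: bottleneck 4, flow now 22.
No augmenting path remains; maximum flow = 22.
In the residual graph, reachable from Well: {Well, P4, M4, P3}.
Min-cut edges: Well→Ref (12), P4→Ref (2), M4→M3 (4), P3→Ref (4); capacity 12 + 2 + 4 + 4 = 22.
Cut capacity 27 exceeds the max flow 22, so it is not minimum.

No — its capacity is 27, but the minimum cut has capacity 22.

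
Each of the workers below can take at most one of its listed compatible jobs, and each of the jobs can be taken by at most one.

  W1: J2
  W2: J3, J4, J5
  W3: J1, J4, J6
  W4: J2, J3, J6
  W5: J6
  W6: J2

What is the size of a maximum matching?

Unit-capacity flow: source→left, listed edges, right→sink; max matching = max flow.
Augmenting path W1→J2 (+1); matched 1.
Augmenting path W2→J3 (+1); matched 2.
Augmenting path W3→J1 (+1); matched 3.
Augmenting path W4→J6 (+1); matched 4.
Augmenting path W5→J6→W4→J3→W2→J4 (+1); matched 5.
No augmenting path remains; maximum matching = 5.
König certificate: {W2, W3, W4, W5, J2} is a vertex cover of size 5 (every listed pair touches it), so no matching can be larger.

5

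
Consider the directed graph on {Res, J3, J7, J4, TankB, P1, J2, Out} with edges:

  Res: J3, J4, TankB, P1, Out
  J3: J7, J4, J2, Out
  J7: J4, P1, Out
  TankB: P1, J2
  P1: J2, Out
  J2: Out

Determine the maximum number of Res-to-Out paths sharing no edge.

Assign every edge capacity 1; by Menger, the answer equals the max flow.
Path Res→Out (+1); total 1.
Path Res→J3→Out (+1); total 2.
Path Res→P1→Out (+1); total 3.
Path Res→TankB→J2→Out (+1); total 4.
No residual Res→Out path; max flow = 4.
Certifying cut of size 4: {Res→J3, Res→Out, Res→P1, Res→TankB}.

4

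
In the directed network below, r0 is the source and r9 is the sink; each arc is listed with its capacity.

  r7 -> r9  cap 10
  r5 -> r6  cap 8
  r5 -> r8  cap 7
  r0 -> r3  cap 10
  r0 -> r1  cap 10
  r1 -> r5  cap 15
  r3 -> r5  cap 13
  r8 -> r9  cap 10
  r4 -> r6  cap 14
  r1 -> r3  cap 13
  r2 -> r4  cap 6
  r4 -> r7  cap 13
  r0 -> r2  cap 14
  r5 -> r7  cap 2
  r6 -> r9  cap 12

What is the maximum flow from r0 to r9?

23

Augment r0→r1→r5→r6→r9: bottleneck 8, flow now 8.
Augment r0→r1→r5→r7→r9: bottleneck 2, flow now 10.
Augment r0→r2→r4→r6→r9: bottleneck 4, flow now 14.
Augment r0→r2→r4→r7→r9: bottleneck 2, flow now 16.
Augment r0→r3→r5→r8→r9: bottleneck 7, flow now 23.
No augmenting path remains; maximum flow = 23.
In the residual graph, reachable from r0: {r0, r1, r2, r3, r5}.
Min-cut edges: r2→r4 (6), r5→r6 (8), r5→r7 (2), r5→r8 (7); capacity 6 + 8 + 2 + 7 = 23.
This cut is saturated, so no flow can exceed 23.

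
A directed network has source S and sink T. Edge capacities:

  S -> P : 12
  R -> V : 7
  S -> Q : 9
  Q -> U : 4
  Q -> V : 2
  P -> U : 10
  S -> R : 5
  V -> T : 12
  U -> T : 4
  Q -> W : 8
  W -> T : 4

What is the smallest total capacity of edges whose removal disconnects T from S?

Augment S→P→U→T: bottleneck 4, flow now 4.
Augment S→Q→V→T: bottleneck 2, flow now 6.
Augment S→Q→W→T: bottleneck 4, flow now 10.
Augment S→R→V→T: bottleneck 5, flow now 15.
No augmenting path remains; maximum flow = 15.
By max-flow min-cut, the minimum cut capacity equals the max flow.
In the residual graph, reachable from S: {S, P, Q, U, W}.
Min-cut edges: S→R (5), Q→V (2), U→T (4), W→T (4); capacity 5 + 2 + 4 + 4 = 15.

15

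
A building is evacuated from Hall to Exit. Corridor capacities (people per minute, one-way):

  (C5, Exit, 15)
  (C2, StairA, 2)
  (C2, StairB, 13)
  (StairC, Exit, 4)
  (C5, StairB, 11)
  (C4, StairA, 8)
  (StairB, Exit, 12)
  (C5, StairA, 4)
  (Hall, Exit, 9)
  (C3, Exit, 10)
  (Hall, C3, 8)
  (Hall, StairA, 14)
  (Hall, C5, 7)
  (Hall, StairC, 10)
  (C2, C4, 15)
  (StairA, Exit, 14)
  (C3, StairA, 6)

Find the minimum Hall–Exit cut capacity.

Augment Hall→Exit: bottleneck 9, flow now 9.
Augment Hall→C5→Exit: bottleneck 7, flow now 16.
Augment Hall→StairC→Exit: bottleneck 4, flow now 20.
Augment Hall→C3→Exit: bottleneck 8, flow now 28.
Augment Hall→StairA→Exit: bottleneck 14, flow now 42.
No augmenting path remains; maximum flow = 42.
By max-flow min-cut, the minimum cut capacity equals the max flow.
In the residual graph, reachable from Hall: {Hall, StairC}.
Min-cut edges: Hall→C5 (7), Hall→C3 (8), Hall→StairA (14), Hall→Exit (9), StairC→Exit (4); capacity 7 + 8 + 14 + 9 + 4 = 42.

42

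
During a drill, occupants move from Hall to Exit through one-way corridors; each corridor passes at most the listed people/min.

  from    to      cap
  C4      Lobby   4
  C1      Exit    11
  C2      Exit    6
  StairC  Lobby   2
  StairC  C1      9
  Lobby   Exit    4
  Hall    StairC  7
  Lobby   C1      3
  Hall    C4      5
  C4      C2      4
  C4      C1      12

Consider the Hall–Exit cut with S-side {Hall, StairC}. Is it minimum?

No — its capacity is 16, but the minimum cut has capacity 12.

Given cut capacity: 5 + 2 + 9 = 16.
Augment Hall→StairC→Lobby→Exit: bottleneck 2, flow now 2.
Augment Hall→StairC→C1→Exit: bottleneck 5, flow now 7.
Augment Hall→C4→Lobby→Exit: bottleneck 2, flow now 9.
Augment Hall→C4→C1→Exit: bottleneck 3, flow now 12.
No augmenting path remains; maximum flow = 12.
In the residual graph, reachable from Hall: {Hall}.
Min-cut edges: Hall→StairC (7), Hall→C4 (5); capacity 7 + 5 = 12.
Cut capacity 16 exceeds the max flow 12, so it is not minimum.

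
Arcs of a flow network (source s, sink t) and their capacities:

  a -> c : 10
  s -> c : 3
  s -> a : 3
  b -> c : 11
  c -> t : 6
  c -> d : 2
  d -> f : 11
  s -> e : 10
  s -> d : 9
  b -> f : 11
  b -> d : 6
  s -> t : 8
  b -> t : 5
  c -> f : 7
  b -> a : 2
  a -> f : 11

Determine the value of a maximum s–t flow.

Augment s→t: bottleneck 8, flow now 8.
Augment s→c→t: bottleneck 3, flow now 11.
Augment s→a→c→t: bottleneck 3, flow now 14.
No augmenting path remains; maximum flow = 14.
In the residual graph, reachable from s: {s, d, e, f}.
Min-cut edges: s→a (3), s→c (3), s→t (8); capacity 3 + 3 + 8 = 14.
This cut is saturated, so no flow can exceed 14.

14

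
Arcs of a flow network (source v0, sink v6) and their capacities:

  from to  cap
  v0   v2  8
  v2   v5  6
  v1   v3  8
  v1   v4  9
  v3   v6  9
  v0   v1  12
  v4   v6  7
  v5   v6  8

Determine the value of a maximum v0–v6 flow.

Augment v0→v1→v3→v6: bottleneck 8, flow now 8.
Augment v0→v1→v4→v6: bottleneck 4, flow now 12.
Augment v0→v2→v5→v6: bottleneck 6, flow now 18.
No augmenting path remains; maximum flow = 18.
In the residual graph, reachable from v0: {v0, v2}.
Min-cut edges: v0→v1 (12), v2→v5 (6); capacity 12 + 6 = 18.
This cut is saturated, so no flow can exceed 18.

18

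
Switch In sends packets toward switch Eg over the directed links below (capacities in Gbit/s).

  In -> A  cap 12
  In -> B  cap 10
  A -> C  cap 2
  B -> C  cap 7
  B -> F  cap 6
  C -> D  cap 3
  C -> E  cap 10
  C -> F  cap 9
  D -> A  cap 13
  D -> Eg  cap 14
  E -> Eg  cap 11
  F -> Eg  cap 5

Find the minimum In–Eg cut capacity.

12

Augment In→B→F→Eg: bottleneck 5, flow now 5.
Augment In→A→C→D→Eg: bottleneck 2, flow now 7.
Augment In→B→C→D→Eg: bottleneck 1, flow now 8.
Augment In→B→C→E→Eg: bottleneck 4, flow now 12.
No augmenting path remains; maximum flow = 12.
By max-flow min-cut, the minimum cut capacity equals the max flow.
In the residual graph, reachable from In: {In, A}.
Min-cut edges: In→B (10), A→C (2); capacity 10 + 2 = 12.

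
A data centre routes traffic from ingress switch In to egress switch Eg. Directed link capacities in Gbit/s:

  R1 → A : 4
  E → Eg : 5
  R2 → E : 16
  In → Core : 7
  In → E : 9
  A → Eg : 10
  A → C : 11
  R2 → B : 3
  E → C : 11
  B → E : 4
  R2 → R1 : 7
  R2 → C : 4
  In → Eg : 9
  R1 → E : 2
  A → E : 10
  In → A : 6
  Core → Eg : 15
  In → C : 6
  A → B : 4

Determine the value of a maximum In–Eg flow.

27

Augment In→Eg: bottleneck 9, flow now 9.
Augment In→Core→Eg: bottleneck 7, flow now 16.
Augment In→A→Eg: bottleneck 6, flow now 22.
Augment In→E→Eg: bottleneck 5, flow now 27.
No augmenting path remains; maximum flow = 27.
In the residual graph, reachable from In: {In, E, C}.
Min-cut edges: In→Core (7), In→A (6), In→Eg (9), E→Eg (5); capacity 7 + 6 + 9 + 5 = 27.
This cut is saturated, so no flow can exceed 27.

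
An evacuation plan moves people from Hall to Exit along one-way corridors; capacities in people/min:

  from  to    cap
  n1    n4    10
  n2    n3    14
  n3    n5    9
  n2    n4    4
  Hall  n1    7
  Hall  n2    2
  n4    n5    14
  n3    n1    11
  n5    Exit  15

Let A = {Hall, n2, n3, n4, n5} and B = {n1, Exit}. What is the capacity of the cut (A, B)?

Edges leaving {Hall, n2, n3, n4, n5}: Hall→n1 (7), n3→n1 (11), n5→Exit (15).
Cut capacity = 7 + 11 + 15 = 33.

33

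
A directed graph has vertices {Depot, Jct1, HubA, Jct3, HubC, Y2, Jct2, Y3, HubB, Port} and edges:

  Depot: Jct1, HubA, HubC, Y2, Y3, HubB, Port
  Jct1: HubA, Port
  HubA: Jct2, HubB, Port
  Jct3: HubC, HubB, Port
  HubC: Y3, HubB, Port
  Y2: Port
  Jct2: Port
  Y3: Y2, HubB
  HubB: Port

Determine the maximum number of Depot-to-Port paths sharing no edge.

6

Assign every edge capacity 1; by Menger, the answer equals the max flow.
Path Depot→Port (+1); total 1.
Path Depot→Jct1→Port (+1); total 2.
Path Depot→HubA→Port (+1); total 3.
Path Depot→HubC→Port (+1); total 4.
Path Depot→Y2→Port (+1); total 5.
Path Depot→HubB→Port (+1); total 6.
No residual Depot→Port path; max flow = 6.
Certifying cut of size 6: {Depot→HubA, Depot→HubC, Depot→Jct1, Depot→Port, HubB→Port, Y2→Port}.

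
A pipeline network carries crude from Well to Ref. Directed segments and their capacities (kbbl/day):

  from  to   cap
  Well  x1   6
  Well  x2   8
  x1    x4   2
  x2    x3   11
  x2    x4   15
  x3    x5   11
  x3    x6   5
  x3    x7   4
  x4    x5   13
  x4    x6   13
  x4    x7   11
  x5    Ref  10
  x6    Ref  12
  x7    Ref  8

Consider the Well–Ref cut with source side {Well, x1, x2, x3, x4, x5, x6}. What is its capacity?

37

Edges leaving {Well, x1, x2, x3, x4, x5, x6}: x3→x7 (4), x4→x7 (11), x5→Ref (10), x6→Ref (12).
Cut capacity = 4 + 11 + 10 + 12 = 37.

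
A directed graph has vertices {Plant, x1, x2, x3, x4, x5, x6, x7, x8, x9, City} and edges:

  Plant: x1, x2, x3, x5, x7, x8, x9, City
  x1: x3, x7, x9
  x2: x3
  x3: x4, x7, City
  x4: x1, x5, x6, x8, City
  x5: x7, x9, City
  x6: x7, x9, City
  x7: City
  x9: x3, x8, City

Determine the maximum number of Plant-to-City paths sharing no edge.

Assign every edge capacity 1; by Menger, the answer equals the max flow.
Path Plant→City (+1); total 1.
Path Plant→x3→City (+1); total 2.
Path Plant→x5→City (+1); total 3.
Path Plant→x7→City (+1); total 4.
Path Plant→x9→City (+1); total 5.
Path Plant→x1→x3→x4→City (+1); total 6.
No residual Plant→City path; max flow = 6.
Certifying cut of size 6: {Plant→City, Plant→x5, x3→City, x3→x4, x7→City, x9→City}.

6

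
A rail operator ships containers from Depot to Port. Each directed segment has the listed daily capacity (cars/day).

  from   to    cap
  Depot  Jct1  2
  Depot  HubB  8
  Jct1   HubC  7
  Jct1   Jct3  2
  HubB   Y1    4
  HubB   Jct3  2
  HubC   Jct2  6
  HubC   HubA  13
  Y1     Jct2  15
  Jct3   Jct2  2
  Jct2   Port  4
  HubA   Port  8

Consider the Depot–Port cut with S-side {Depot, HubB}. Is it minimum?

No — its capacity is 8, but the minimum cut has capacity 6.

Given cut capacity: 2 + 4 + 2 = 8.
Augment Depot→Jct1→HubC→Jct2→Port: bottleneck 2, flow now 2.
Augment Depot→HubB→Y1→Jct2→Port: bottleneck 2, flow now 4.
Augment Depot→HubB→Y1→Jct2→HubC→HubA→Port: bottleneck 2, flow now 6. (uses reverse residual edge)
No augmenting path remains; maximum flow = 6.
In the residual graph, reachable from Depot: {Depot, HubB, Y1, Jct3, Jct2}.
Min-cut edges: Depot→Jct1 (2), Jct2→Port (4); capacity 2 + 4 = 6.
Cut capacity 8 exceeds the max flow 6, so it is not minimum.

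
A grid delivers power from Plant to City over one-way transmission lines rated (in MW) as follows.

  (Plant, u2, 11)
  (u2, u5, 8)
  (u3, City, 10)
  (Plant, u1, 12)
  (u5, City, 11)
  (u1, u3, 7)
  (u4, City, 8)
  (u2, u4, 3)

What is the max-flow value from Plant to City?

Augment Plant→u1→u3→City: bottleneck 7, flow now 7.
Augment Plant→u2→u4→City: bottleneck 3, flow now 10.
Augment Plant→u2→u5→City: bottleneck 8, flow now 18.
No augmenting path remains; maximum flow = 18.
In the residual graph, reachable from Plant: {Plant, u1}.
Min-cut edges: Plant→u2 (11), u1→u3 (7); capacity 11 + 7 = 18.
This cut is saturated, so no flow can exceed 18.

18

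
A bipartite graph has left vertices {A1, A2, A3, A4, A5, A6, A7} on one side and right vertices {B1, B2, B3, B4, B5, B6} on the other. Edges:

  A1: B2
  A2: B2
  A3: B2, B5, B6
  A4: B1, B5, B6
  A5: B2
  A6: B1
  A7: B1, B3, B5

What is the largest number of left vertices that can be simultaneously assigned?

5

Unit-capacity flow: source→left, listed edges, right→sink; max matching = max flow.
Augmenting path A1→B2 (+1); matched 1.
Augmenting path A3→B5 (+1); matched 2.
Augmenting path A4→B1 (+1); matched 3.
Augmenting path A7→B3 (+1); matched 4.
Augmenting path A6→B1→A4→B6 (+1); matched 5.
No augmenting path remains; maximum matching = 5.
König certificate: {A3, A4, A6, A7, B2} is a vertex cover of size 5 (every listed pair touches it), so no matching can be larger.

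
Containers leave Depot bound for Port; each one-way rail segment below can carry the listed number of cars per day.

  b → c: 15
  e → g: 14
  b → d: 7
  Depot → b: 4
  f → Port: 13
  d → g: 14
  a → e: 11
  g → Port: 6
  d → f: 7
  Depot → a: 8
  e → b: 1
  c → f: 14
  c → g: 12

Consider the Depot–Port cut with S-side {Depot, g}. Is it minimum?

No — its capacity is 18, but the minimum cut has capacity 11.

Given cut capacity: 8 + 4 + 6 = 18.
Augment Depot→a→e→g→Port: bottleneck 6, flow now 6.
Augment Depot→b→c→f→Port: bottleneck 4, flow now 10.
Augment Depot→a→e→b→c→f→Port: bottleneck 1, flow now 11.
No augmenting path remains; maximum flow = 11.
In the residual graph, reachable from Depot: {Depot, a, e, g}.
Min-cut edges: Depot→b (4), e→b (1), g→Port (6); capacity 4 + 1 + 6 = 11.
Cut capacity 18 exceeds the max flow 11, so it is not minimum.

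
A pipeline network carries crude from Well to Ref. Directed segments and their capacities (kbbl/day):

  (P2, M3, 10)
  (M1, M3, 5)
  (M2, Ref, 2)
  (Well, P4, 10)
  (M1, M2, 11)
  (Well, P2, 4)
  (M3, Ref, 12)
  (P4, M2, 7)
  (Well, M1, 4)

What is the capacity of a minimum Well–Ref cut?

Augment Well→M1→M3→Ref: bottleneck 4, flow now 4.
Augment Well→P2→M3→Ref: bottleneck 4, flow now 8.
Augment Well→P4→M2→Ref: bottleneck 2, flow now 10.
No augmenting path remains; maximum flow = 10.
By max-flow min-cut, the minimum cut capacity equals the max flow.
In the residual graph, reachable from Well: {Well, P4, M2}.
Min-cut edges: Well→M1 (4), Well→P2 (4), M2→Ref (2); capacity 4 + 4 + 2 = 10.

10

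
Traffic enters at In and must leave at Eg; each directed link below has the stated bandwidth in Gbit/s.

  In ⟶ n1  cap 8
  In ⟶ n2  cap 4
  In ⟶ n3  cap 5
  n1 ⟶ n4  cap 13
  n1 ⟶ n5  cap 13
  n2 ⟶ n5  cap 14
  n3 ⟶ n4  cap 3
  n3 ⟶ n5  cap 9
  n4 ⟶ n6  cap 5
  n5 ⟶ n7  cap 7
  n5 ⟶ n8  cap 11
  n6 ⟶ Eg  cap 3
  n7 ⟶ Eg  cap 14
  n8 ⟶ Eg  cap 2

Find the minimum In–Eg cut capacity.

Augment In→n1→n4→n6→Eg: bottleneck 3, flow now 3.
Augment In→n1→n5→n7→Eg: bottleneck 5, flow now 8.
Augment In→n2→n5→n7→Eg: bottleneck 2, flow now 10.
Augment In→n2→n5→n8→Eg: bottleneck 2, flow now 12.
No augmenting path remains; maximum flow = 12.
By max-flow min-cut, the minimum cut capacity equals the max flow.
In the residual graph, reachable from In: {In, n1, n2, n3, n4, n5, n6, n8}.
Min-cut edges: n5→n7 (7), n6→Eg (3), n8→Eg (2); capacity 7 + 3 + 2 = 12.

12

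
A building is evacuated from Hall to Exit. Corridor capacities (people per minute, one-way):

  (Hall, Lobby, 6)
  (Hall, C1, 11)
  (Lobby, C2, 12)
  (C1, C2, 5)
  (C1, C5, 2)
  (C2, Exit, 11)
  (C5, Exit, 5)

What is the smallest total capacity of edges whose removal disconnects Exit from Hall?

Augment Hall→Lobby→C2→Exit: bottleneck 6, flow now 6.
Augment Hall→C1→C2→Exit: bottleneck 5, flow now 11.
Augment Hall→C1→C5→Exit: bottleneck 2, flow now 13.
No augmenting path remains; maximum flow = 13.
By max-flow min-cut, the minimum cut capacity equals the max flow.
In the residual graph, reachable from Hall: {Hall, C1}.
Min-cut edges: Hall→Lobby (6), C1→C2 (5), C1→C5 (2); capacity 6 + 5 + 2 = 13.

13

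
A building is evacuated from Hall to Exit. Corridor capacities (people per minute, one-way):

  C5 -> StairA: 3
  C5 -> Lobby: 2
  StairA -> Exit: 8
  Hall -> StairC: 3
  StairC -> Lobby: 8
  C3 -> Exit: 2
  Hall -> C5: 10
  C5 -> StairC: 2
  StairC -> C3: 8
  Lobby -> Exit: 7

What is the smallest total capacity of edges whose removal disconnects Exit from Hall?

Augment Hall→StairC→Lobby→Exit: bottleneck 3, flow now 3.
Augment Hall→C5→StairA→Exit: bottleneck 3, flow now 6.
Augment Hall→C5→Lobby→Exit: bottleneck 2, flow now 8.
Augment Hall→C5→StairC→Lobby→Exit: bottleneck 2, flow now 10.
No augmenting path remains; maximum flow = 10.
By max-flow min-cut, the minimum cut capacity equals the max flow.
In the residual graph, reachable from Hall: {Hall, C5}.
Min-cut edges: Hall→StairC (3), C5→StairC (2), C5→StairA (3), C5→Lobby (2); capacity 3 + 2 + 3 + 2 = 10.

10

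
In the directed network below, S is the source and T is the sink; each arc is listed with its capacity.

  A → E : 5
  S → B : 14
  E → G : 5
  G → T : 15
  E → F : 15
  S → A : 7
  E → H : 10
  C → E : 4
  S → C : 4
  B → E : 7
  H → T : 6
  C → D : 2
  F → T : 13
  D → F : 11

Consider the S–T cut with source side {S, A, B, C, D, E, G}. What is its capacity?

Edges leaving {S, A, B, C, D, E, G}: D→F (11), E→F (15), E→H (10), G→T (15).
Cut capacity = 11 + 15 + 10 + 15 = 51.

51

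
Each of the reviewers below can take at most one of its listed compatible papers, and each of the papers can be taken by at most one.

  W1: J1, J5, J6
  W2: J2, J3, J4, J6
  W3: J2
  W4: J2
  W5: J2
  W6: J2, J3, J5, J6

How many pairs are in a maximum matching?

4

Unit-capacity flow: source→left, listed edges, right→sink; max matching = max flow.
Augmenting path W1→J1 (+1); matched 1.
Augmenting path W2→J2 (+1); matched 2.
Augmenting path W6→J3 (+1); matched 3.
Augmenting path W3→J2→W2→J4 (+1); matched 4.
No augmenting path remains; maximum matching = 4.
König certificate: {W1, W2, W6, J2} is a vertex cover of size 4 (every listed pair touches it), so no matching can be larger.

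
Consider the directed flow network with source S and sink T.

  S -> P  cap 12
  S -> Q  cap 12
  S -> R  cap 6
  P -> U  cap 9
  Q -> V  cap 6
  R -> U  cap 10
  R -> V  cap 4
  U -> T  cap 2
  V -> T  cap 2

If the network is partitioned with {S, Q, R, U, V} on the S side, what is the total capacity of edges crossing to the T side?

Edges leaving {S, Q, R, U, V}: S→P (12), U→T (2), V→T (2).
Cut capacity = 12 + 2 + 2 = 16.

16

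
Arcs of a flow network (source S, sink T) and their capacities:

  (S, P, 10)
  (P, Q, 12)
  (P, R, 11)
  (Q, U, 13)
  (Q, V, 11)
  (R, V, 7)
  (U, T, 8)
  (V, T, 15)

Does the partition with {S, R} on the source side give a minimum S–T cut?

Given cut capacity: 10 + 7 = 17.
Augment S→P→Q→U→T: bottleneck 8, flow now 8.
Augment S→P→Q→V→T: bottleneck 2, flow now 10.
No augmenting path remains; maximum flow = 10.
In the residual graph, reachable from S: {S}.
Min-cut edges: S→P (10); capacity 10 = 10.
Cut capacity 17 exceeds the max flow 10, so it is not minimum.

No — its capacity is 17, but the minimum cut has capacity 10.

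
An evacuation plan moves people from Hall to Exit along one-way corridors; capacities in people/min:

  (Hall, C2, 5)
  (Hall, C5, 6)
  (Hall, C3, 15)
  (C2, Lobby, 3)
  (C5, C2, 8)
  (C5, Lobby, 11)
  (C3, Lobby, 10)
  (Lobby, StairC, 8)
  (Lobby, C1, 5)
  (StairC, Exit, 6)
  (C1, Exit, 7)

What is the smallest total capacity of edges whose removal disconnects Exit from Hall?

11

Augment Hall→C2→Lobby→StairC→Exit: bottleneck 3, flow now 3.
Augment Hall→C5→Lobby→StairC→Exit: bottleneck 3, flow now 6.
Augment Hall→C5→Lobby→C1→Exit: bottleneck 3, flow now 9.
Augment Hall→C3→Lobby→C1→Exit: bottleneck 2, flow now 11.
No augmenting path remains; maximum flow = 11.
By max-flow min-cut, the minimum cut capacity equals the max flow.
In the residual graph, reachable from Hall: {Hall, C2, C5, C3, Lobby, StairC}.
Min-cut edges: Lobby→C1 (5), StairC→Exit (6); capacity 5 + 6 = 11.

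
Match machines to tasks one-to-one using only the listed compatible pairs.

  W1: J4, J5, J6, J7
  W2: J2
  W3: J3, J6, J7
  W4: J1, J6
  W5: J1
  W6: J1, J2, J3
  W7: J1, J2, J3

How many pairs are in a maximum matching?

6

Unit-capacity flow: source→left, listed edges, right→sink; max matching = max flow.
Augmenting path W1→J4 (+1); matched 1.
Augmenting path W2→J2 (+1); matched 2.
Augmenting path W3→J3 (+1); matched 3.
Augmenting path W4→J1 (+1); matched 4.
Augmenting path W5→J1→W4→J6 (+1); matched 5.
Augmenting path W6→J3→W3→J7 (+1); matched 6.
No augmenting path remains; maximum matching = 6.
König certificate: {W1, W3, W4, J1, J2, J3} is a vertex cover of size 6 (every listed pair touches it), so no matching can be larger.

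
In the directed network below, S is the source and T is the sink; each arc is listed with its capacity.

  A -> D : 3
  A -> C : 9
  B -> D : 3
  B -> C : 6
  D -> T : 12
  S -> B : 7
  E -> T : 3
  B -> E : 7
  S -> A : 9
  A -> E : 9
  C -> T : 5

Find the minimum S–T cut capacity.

14

Augment S→A→C→T: bottleneck 5, flow now 5.
Augment S→A→D→T: bottleneck 3, flow now 8.
Augment S→A→E→T: bottleneck 1, flow now 9.
Augment S→B→D→T: bottleneck 3, flow now 12.
Augment S→B→E→T: bottleneck 2, flow now 14.
No augmenting path remains; maximum flow = 14.
By max-flow min-cut, the minimum cut capacity equals the max flow.
In the residual graph, reachable from S: {S, A, B, C, E}.
Min-cut edges: A→D (3), B→D (3), C→T (5), E→T (3); capacity 3 + 3 + 5 + 3 = 14.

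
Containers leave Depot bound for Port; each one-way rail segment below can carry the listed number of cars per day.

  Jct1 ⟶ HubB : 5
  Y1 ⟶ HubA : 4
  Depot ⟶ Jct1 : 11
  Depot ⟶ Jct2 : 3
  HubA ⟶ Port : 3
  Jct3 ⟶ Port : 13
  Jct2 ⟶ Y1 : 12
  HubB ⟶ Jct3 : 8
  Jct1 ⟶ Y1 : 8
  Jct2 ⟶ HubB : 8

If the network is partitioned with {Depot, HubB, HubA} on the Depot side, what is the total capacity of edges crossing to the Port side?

Edges leaving {Depot, HubB, HubA}: Depot→Jct2 (3), Depot→Jct1 (11), HubB→Jct3 (8), HubA→Port (3).
Cut capacity = 3 + 11 + 8 + 3 = 25.

25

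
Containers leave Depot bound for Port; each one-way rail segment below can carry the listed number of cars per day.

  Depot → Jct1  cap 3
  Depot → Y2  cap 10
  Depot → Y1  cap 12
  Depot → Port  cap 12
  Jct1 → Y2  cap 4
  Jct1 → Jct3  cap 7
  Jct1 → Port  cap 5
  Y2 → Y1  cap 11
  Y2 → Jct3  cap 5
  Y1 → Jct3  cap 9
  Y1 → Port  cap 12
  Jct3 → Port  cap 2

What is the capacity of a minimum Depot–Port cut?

29

Augment Depot→Port: bottleneck 12, flow now 12.
Augment Depot→Jct1→Port: bottleneck 3, flow now 15.
Augment Depot→Y1→Port: bottleneck 12, flow now 27.
Augment Depot→Y2→Jct3→Port: bottleneck 2, flow now 29.
No augmenting path remains; maximum flow = 29.
By max-flow min-cut, the minimum cut capacity equals the max flow.
In the residual graph, reachable from Depot: {Depot, Y2, Y1, Jct3}.
Min-cut edges: Depot→Jct1 (3), Depot→Port (12), Y1→Port (12), Jct3→Port (2); capacity 3 + 12 + 12 + 2 = 29.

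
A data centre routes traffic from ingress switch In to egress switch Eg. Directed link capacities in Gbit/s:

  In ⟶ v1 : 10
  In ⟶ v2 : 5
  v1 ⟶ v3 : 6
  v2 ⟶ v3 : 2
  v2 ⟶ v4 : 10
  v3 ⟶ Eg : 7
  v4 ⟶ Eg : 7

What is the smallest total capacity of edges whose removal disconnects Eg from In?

Augment In→v1→v3→Eg: bottleneck 6, flow now 6.
Augment In→v2→v3→Eg: bottleneck 1, flow now 7.
Augment In→v2→v4→Eg: bottleneck 4, flow now 11.
No augmenting path remains; maximum flow = 11.
By max-flow min-cut, the minimum cut capacity equals the max flow.
In the residual graph, reachable from In: {In, v1}.
Min-cut edges: In→v2 (5), v1→v3 (6); capacity 5 + 6 = 11.

11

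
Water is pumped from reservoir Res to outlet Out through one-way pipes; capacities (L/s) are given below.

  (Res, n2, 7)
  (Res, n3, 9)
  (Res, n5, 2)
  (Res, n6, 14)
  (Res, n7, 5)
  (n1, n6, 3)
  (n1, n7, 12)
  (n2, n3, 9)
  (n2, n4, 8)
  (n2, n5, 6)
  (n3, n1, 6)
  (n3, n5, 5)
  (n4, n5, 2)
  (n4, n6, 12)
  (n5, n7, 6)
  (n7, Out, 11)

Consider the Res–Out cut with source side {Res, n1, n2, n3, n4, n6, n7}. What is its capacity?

Edges leaving {Res, n1, n2, n3, n4, n6, n7}: Res→n5 (2), n2→n5 (6), n3→n5 (5), n4→n5 (2), n7→Out (11).
Cut capacity = 2 + 6 + 5 + 2 + 11 = 26.

26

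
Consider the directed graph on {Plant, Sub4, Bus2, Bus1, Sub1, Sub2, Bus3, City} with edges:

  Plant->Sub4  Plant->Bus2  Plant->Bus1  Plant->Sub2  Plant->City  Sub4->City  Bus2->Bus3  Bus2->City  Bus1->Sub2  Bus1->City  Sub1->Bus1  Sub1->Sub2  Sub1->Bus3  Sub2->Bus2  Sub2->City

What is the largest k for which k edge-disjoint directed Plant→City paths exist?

Assign every edge capacity 1; by Menger, the answer equals the max flow.
Path Plant→City (+1); total 1.
Path Plant→Sub4→City (+1); total 2.
Path Plant→Bus2→City (+1); total 3.
Path Plant→Bus1→City (+1); total 4.
Path Plant→Sub2→City (+1); total 5.
No residual Plant→City path; max flow = 5.
Certifying cut of size 5: {Plant→Bus1, Plant→Bus2, Plant→City, Plant→Sub2, Plant→Sub4}.

5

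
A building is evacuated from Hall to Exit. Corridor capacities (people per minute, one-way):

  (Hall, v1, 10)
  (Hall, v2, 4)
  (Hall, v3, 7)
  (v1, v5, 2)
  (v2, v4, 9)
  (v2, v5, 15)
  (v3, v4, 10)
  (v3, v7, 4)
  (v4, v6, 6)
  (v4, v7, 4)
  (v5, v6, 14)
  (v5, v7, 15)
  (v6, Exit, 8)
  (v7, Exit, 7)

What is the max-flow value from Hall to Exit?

Augment Hall→v3→v7→Exit: bottleneck 4, flow now 4.
Augment Hall→v1→v5→v6→Exit: bottleneck 2, flow now 6.
Augment Hall→v2→v4→v6→Exit: bottleneck 4, flow now 10.
Augment Hall→v3→v4→v6→Exit: bottleneck 2, flow now 12.
Augment Hall→v3→v4→v7→Exit: bottleneck 1, flow now 13.
No augmenting path remains; maximum flow = 13.
In the residual graph, reachable from Hall: {Hall, v1}.
Min-cut edges: Hall→v2 (4), Hall→v3 (7), v1→v5 (2); capacity 4 + 7 + 2 = 13.
This cut is saturated, so no flow can exceed 13.

13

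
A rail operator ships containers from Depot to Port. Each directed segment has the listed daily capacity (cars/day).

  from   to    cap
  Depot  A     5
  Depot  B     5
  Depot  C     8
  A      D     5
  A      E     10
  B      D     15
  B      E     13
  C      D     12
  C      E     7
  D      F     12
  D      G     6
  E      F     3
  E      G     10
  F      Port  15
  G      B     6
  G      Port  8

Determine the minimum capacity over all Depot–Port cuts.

Augment Depot→A→D→F→Port: bottleneck 5, flow now 5.
Augment Depot→B→D→F→Port: bottleneck 5, flow now 10.
Augment Depot→C→D→F→Port: bottleneck 2, flow now 12.
Augment Depot→C→D→G→Port: bottleneck 6, flow now 18.
No augmenting path remains; maximum flow = 18.
By max-flow min-cut, the minimum cut capacity equals the max flow.
In the residual graph, reachable from Depot: {Depot}.
Min-cut edges: Depot→A (5), Depot→B (5), Depot→C (8); capacity 5 + 5 + 8 = 18.

18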